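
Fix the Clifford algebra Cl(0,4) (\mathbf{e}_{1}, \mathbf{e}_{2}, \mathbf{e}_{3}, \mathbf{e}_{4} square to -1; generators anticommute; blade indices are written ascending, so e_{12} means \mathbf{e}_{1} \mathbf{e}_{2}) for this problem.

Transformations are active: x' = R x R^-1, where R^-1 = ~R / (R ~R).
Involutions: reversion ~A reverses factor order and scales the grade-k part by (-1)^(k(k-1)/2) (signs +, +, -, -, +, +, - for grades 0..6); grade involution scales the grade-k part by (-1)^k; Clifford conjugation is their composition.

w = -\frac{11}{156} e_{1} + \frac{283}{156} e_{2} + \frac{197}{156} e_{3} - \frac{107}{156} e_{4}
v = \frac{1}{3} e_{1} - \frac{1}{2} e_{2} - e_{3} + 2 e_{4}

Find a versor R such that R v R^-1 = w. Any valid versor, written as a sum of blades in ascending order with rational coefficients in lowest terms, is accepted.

Here q(v) = q(w) = -\frac{193}{36}; the classical choice R = v + w = \frac{41}{156} e_{1} + \frac{205}{156} e_{2} + \frac{41}{156} e_{3} + \frac{205}{156} e_{4} then realises v -> w under the sandwich.
Answer: \frac{41}{156} e_{1} + \frac{205}{156} e_{2} + \frac{41}{156} e_{3} + \frac{205}{156} e_{4}


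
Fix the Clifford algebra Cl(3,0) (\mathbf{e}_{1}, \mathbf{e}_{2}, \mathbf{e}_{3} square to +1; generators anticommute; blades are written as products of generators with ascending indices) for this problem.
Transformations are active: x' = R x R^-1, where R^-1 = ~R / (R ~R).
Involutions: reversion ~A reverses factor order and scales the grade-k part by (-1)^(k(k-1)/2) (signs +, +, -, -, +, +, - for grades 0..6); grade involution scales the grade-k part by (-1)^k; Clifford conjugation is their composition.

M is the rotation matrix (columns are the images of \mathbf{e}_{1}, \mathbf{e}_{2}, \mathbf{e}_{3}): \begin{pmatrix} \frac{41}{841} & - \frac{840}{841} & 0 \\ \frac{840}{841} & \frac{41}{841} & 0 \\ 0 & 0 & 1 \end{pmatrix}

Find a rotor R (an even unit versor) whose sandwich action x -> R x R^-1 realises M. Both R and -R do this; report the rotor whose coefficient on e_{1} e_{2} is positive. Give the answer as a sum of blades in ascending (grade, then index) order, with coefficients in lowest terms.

Method: write R = a + b12*e_{1} e_{2} + b13*e_{1} e_{3} + b23*e_{2} e_{3} with a^2 + b12^2 + b13^2 + b23^2 = 1 (so R^-1 = ~R). Expanding the columns R e_j ~R gives tr M = 4a^2 - 1 and, from the antisymmetric part, M21 - M12 = -4a*b12, M13 - M31 = 4a*b13, M32 - M23 = -4a*b23.
Here tr M = \frac{923}{841}, so a^2 = (1 + tr M)/4 = \frac{441}{841} and a = ±\frac{21}{29}. Taking a = \frac{21}{29}: M21 - M12 = \frac{1680}{841}, M13 - M31 = 0, M32 - M23 = 0, giving b12 = -\frac{20}{29}, b13 = 0, b23 = 0, i.e. R = \frac{21}{29} - \frac{20}{29} e_{1} e_{2}.
Its e_{1} e_{2} coefficient is negative, so report the other preimage -R.
Answer: -\frac{21}{29} + \frac{20}{29} e_{1} e_{2}. Recall the cover is two-to-one: with M of trace \frac{923}{841}, both preimages act alike, and the stated e_{1} e_{2} sign chooses the sheet.


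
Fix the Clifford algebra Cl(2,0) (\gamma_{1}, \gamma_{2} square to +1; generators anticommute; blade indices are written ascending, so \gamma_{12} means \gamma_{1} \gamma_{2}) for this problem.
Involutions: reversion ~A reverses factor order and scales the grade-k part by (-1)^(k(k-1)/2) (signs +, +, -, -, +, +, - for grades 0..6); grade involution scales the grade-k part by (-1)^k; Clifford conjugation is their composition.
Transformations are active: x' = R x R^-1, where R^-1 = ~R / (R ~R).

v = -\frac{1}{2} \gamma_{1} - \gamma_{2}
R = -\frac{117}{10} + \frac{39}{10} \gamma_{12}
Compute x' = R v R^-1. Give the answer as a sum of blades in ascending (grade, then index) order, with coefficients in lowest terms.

~R = -\frac{117}{10} - \frac{39}{10} \gamma_{12}, and R ~R = \frac{1521}{10}, so R^-1 = ~R / (\frac{1521}{10}).
R v = \frac{39}{20} \gamma_{1} + \frac{273}{20} \gamma_{2}
Answer: \frac{1}{5} \gamma_{1} - \frac{11}{10} \gamma_{2}


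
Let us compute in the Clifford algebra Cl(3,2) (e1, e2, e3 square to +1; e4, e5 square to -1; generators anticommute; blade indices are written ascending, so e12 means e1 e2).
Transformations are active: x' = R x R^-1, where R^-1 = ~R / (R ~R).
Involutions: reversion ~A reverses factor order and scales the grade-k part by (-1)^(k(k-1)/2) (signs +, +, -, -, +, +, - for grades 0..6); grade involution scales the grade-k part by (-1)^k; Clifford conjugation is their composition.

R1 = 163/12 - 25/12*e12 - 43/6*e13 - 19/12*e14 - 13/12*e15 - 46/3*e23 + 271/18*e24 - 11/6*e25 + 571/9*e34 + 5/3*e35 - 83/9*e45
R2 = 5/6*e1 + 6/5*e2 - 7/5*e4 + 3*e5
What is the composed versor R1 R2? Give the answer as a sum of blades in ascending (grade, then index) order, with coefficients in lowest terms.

Distribute over the terms of R2 (each basis-blade product reordered to ascending indices, repeated generators contracted through their squares):
R1 (5/6*e1) = 815/72*e1 + 125/72*e2 + 215/36*e3 + 95/72*e4 + 65/72*e5 - 115/9*e123 + 1355/108*e124 - 55/36*e125 + 2855/54*e134 + 25/18*e135 - 415/54*e145
R1 (6/5*e2) = -5/2*e1 + 163/10*e2 + 92/5*e3 - 271/15*e4 + 11/5*e5 + 43/5*e123 + 19/10*e124 + 13/10*e125 + 1142/15*e234 + 2*e235 - 166/15*e245
R1 (-7/5*e4) = -133/60*e1 + 1897/90*e2 + 3997/45*e3 - 1141/60*e4 + 581/45*e5 + 35/12*e124 + 301/30*e134 - 91/60*e145 + 322/15*e234 - 77/30*e245 + 7/3*e345
R1 (3*e5) = 13/4*e1 + 11/2*e2 - 5*e3 + 83/3*e4 + 163/4*e5 - 25/4*e125 - 43/2*e135 - 19/4*e145 - 46*e235 + 271/6*e245 + 571/3*e345
Summing the partial products and collecting blades:
Answer: 3547/360*e1 + 16061/360*e2 + 3895/36*e3 - 583/72*e4 + 4087/72*e5 - 188/45*e123 + 2344/135*e124 - 583/90*e125 + 8492/135*e134 - 181/9*e135 - 3767/270*e145 + 488/5*e234 - 44*e235 + 473/15*e245 + 578/3*e345


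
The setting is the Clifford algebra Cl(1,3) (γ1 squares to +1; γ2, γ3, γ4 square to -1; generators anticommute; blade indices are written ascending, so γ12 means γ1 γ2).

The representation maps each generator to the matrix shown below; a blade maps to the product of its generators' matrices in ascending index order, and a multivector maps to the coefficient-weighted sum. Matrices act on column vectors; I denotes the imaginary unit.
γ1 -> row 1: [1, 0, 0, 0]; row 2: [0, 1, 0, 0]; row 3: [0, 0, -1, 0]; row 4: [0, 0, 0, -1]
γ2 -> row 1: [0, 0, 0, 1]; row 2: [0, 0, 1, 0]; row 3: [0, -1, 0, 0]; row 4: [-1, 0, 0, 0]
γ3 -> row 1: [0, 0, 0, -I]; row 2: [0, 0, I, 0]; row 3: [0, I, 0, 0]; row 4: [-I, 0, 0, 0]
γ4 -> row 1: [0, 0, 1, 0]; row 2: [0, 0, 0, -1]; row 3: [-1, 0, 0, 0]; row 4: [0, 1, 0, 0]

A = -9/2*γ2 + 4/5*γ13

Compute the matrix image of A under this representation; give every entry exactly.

Bivector images (products of the table entries): rho(γ13) = rho(γ1)rho(γ3) = row 1: [0, 0, 0, -I]; row 2: [0, 0, I, 0]; row 3: [0, -I, 0, 0]; row 4: [I, 0, 0, 0].
M = (-9/2)*rho(γ2) + (4/5)*rho(γ13), summed entrywise:
Answer: row 1: [0, 0, 0, -9/2 - 4*I/5]; row 2: [0, 0, -9/2 + 4*I/5, 0]; row 3: [0, 9/2 - 4*I/5, 0, 0]; row 4: [9/2 + 4*I/5, 0, 0, 0]


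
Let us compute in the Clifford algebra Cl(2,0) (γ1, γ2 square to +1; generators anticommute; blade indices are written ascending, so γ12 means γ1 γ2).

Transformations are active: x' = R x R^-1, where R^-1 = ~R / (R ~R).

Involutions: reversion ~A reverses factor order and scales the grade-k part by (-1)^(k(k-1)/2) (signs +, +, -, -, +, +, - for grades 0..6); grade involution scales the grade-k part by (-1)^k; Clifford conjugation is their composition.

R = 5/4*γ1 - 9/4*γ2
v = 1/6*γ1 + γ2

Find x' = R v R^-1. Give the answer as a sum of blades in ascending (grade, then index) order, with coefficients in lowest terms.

~R = 5/4*γ1 - 9/4*γ2, and R ~R = 53/8, so R^-1 = ~R / (53/8).
R v = -49/24 + 13/8*γ12
Answer: -149/159*γ1 + 41/106*γ2


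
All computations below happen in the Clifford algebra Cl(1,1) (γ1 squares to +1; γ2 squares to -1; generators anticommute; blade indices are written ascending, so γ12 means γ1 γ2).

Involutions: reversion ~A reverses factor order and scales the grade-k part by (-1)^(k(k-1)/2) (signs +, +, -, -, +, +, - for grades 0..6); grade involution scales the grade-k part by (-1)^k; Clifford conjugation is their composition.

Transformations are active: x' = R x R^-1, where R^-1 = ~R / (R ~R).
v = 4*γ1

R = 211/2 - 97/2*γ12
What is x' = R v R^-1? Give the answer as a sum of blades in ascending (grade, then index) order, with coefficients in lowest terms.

~R = 211/2 + 97/2*γ12, and R ~R = 8778, so R^-1 = ~R / (8778).
R v = 422*γ1 + 194*γ2
Answer: 26965/4389*γ1 + 20467/4389*γ2


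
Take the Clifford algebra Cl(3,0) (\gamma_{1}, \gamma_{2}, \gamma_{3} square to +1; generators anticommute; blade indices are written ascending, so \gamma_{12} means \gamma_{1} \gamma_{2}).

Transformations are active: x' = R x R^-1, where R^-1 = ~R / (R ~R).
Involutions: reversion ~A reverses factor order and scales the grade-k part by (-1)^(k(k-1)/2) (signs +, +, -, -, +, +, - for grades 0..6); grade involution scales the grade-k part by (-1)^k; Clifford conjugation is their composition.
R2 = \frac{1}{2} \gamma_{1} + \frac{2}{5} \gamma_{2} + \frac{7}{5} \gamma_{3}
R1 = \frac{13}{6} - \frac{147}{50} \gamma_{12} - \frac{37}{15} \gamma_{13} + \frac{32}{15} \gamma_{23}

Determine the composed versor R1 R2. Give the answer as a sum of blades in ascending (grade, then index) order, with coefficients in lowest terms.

Distribute over the terms of R2 (each basis-blade product reordered to ascending indices, repeated generators contracted through their squares):
R1 (\frac{1}{2} \gamma_{1}) = \frac{13}{12} \gamma_{1} + \frac{147}{100} \gamma_{2} + \frac{37}{30} \gamma_{3} + \frac{16}{15} \gamma_{123}
R1 (\frac{2}{5} \gamma_{2}) = -\frac{147}{125} \gamma_{1} + \frac{13}{15} \gamma_{2} - \frac{64}{75} \gamma_{3} + \frac{74}{75} \gamma_{123}
R1 (\frac{7}{5} \gamma_{3}) = -\frac{259}{75} \gamma_{1} + \frac{224}{75} \gamma_{2} + \frac{91}{30} \gamma_{3} - \frac{1029}{250} \gamma_{123}
Summing the partial products and collecting blades:
Answer: -\frac{1773}{500} \gamma_{1} + \frac{1597}{300} \gamma_{2} + \frac{256}{75} \gamma_{3} - \frac{1547}{750} \gamma_{123}


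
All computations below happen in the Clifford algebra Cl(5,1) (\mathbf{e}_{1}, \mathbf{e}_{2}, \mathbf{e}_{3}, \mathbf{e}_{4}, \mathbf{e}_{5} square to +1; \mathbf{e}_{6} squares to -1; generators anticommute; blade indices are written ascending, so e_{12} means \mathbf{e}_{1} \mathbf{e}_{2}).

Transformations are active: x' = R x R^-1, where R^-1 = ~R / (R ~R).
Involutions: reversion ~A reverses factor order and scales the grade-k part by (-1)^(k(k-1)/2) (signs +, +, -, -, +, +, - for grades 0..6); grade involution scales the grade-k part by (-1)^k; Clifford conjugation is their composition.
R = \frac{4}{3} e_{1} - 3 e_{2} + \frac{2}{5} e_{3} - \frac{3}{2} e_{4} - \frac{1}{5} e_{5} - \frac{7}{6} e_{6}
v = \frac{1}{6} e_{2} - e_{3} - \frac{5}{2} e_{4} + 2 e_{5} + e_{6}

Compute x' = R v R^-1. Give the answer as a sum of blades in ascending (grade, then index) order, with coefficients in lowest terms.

~R = \frac{4}{3} e_{1} - 3 e_{2} + \frac{2}{5} e_{3} - \frac{3}{2} e_{4} - \frac{1}{5} e_{5} - \frac{7}{6} e_{6}, and R ~R = \frac{178}{15}, so R^-1 = ~R / (\frac{178}{15}).
R v = \frac{217}{60} + \frac{2}{9} e_{12} - \frac{4}{3} e_{13} - \frac{10}{3} e_{14} + \frac{8}{3} e_{15} + \frac{4}{3} e_{16} + \frac{44}{15} e_{23} + \frac{31}{4} e_{24} - \frac{179}{30} e_{25} - \frac{101}{36} e_{26} - \frac{5}{2} e_{34} + \frac{3}{5} e_{35} - \frac{23}{30} e_{36} - \frac{7}{2} e_{45} - \frac{53}{12} e_{46} + \frac{32}{15} e_{56}
Answer: \frac{217}{267} e_{1} - \frac{2131}{1068} e_{2} + \frac{1107}{890} e_{3} + \frac{1129}{712} e_{4} - \frac{3777}{1780} e_{5} - \frac{3655}{2136} e_{6}


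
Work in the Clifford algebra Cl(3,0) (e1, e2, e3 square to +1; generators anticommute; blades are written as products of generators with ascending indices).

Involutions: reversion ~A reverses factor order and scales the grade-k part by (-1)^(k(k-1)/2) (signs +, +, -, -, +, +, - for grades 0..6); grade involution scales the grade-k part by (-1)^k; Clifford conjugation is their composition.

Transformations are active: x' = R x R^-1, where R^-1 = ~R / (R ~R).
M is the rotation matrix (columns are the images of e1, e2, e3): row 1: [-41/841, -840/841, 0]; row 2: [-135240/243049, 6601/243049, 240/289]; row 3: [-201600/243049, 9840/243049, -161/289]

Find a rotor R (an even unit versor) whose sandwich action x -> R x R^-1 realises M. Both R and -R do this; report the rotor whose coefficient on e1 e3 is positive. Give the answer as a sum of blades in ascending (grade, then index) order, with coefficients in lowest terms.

Method: write R = a + b12*e1 e2 + b13*e1 e3 + b23*e2 e3 with a^2 + b12^2 + b13^2 + b23^2 = 1 (so R^-1 = ~R). Expanding the columns R e_j ~R gives tr M = 4a^2 - 1 and, from the antisymmetric part, M21 - M12 = -4a*b12, M13 - M31 = 4a*b13, M32 - M23 = -4a*b23.
Here tr M = -140649/243049, so a^2 = (1 + tr M)/4 = 25600/243049 and a = ±160/493. Taking a = 160/493: M21 - M12 = 107520/243049, M13 - M31 = 201600/243049, M32 - M23 = -192000/243049, giving b12 = -168/493, b13 = 315/493, b23 = 300/493, i.e. R = 160/493 - 168/493*e1 e2 + 315/493*e1 e3 + 300/493*e2 e3.
Its e1 e3 coefficient is already positive.
Answer: 160/493 - 168/493*e1 e2 + 315/493*e1 e3 + 300/493*e2 e3. Why the constraint matters: R and -R act identically through the sandwich — M has trace -140649/243049 either way — so only the sign condition on e1 e3 picks one of the two preimages.


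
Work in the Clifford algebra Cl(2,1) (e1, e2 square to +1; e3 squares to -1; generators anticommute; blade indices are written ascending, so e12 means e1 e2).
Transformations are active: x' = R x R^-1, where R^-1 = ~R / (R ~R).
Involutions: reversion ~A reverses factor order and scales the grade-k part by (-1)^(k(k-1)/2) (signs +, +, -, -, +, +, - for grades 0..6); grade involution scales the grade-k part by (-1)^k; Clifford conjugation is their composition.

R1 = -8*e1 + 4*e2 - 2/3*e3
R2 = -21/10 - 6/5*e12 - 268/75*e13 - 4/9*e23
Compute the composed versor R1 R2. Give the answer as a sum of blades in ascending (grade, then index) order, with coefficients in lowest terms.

Distribute over the terms of R1 (each basis-blade product reordered to ascending indices, repeated generators contracted through their squares):
(-8*e1) R2 = 84/5*e1 + 48/5*e2 + 2144/75*e3 + 32/9*e123
(4*e2) R2 = 24/5*e1 - 42/5*e2 - 16/9*e3 + 1072/75*e123
(-2/3*e3) R2 = 536/225*e1 + 8/27*e2 + 7/5*e3 + 4/5*e123
Summing the partial products and collecting blades:
Answer: 5396/225*e1 + 202/135*e2 + 6347/225*e3 + 4196/225*e123


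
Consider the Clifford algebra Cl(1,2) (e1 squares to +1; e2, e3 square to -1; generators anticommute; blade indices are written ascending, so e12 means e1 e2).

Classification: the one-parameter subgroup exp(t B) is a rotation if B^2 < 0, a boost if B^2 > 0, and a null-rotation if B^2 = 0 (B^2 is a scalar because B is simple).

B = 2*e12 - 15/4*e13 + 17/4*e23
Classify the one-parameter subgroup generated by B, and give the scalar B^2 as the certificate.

B^2 term by term: the squares give (2)^2*(e12)^2 + (-15/4)^2*(e13)^2 + (17/4)^2*(e23)^2 = 4*(+1) + 225/16*(+1) + 289/16*(-1) = 0 (each basis 2-blade squares to minus the product of its generators' squares); cross terms between blades sharing an index anticommute and cancel. So B^2 = 0.
Answer: null-rotation, certificate B^2 = 0. Check the certificate: B^2 = 0, and that sign is decisive whatever form B takes.


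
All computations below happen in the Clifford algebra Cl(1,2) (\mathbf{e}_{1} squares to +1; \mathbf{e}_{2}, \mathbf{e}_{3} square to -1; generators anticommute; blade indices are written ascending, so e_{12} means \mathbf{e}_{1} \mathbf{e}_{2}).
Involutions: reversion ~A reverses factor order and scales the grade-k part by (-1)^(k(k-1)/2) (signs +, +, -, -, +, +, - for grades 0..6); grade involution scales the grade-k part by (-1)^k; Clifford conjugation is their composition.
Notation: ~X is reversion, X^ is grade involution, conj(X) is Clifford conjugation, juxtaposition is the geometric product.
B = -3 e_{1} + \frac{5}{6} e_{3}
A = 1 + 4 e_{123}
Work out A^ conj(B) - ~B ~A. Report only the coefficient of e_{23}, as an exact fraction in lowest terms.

first term: 3 e_{1} - \frac{5}{6} e_{3} - \frac{10}{3} e_{12} - 12 e_{23}
second term: -3 e_{1} + \frac{5}{6} e_{3} + \frac{10}{3} e_{12} + 12 e_{23}
Answer: -24


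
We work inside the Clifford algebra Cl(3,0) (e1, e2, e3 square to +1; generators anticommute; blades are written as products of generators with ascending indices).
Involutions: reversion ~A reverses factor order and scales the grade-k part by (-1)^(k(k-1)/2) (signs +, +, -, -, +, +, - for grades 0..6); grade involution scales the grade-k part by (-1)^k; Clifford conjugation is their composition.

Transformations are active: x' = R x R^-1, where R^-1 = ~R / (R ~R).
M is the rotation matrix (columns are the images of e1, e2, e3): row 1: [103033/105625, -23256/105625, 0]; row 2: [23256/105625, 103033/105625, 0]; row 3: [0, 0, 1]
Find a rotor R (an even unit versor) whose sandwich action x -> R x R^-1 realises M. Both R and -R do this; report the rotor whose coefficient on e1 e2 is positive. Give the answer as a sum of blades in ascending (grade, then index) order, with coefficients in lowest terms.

Method: write R = a + b12*e1 e2 + b13*e1 e3 + b23*e2 e3 with a^2 + b12^2 + b13^2 + b23^2 = 1 (so R^-1 = ~R). Expanding the columns R e_j ~R gives tr M = 4a^2 - 1 and, from the antisymmetric part, M21 - M12 = -4a*b12, M13 - M31 = 4a*b13, M32 - M23 = -4a*b23.
Here tr M = 311691/105625, so a^2 = (1 + tr M)/4 = 104329/105625 and a = ±323/325. Taking a = 323/325: M21 - M12 = 46512/105625, M13 - M31 = 0, M32 - M23 = 0, giving b12 = -36/325, b13 = 0, b23 = 0, i.e. R = 323/325 - 36/325*e1 e2.
Its e1 e2 coefficient is negative, so report the other preimage -R.
Answer: -323/325 + 36/325*e1 e2. Sheet selection: the two-to-one cover makes ±R indistinguishable at the matrix level (trace 311691/105625), so uniqueness comes from the required sign on e1 e2.


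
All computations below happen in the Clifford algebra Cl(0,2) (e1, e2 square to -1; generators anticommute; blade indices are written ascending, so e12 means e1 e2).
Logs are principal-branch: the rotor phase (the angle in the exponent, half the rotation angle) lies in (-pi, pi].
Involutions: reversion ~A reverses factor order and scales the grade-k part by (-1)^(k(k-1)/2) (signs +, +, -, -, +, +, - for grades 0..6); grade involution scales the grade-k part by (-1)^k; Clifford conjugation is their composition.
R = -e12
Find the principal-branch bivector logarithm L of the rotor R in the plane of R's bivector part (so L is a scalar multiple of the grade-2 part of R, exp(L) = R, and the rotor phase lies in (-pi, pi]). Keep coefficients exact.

The scalar part of R is 0, which fixes the principal-branch rotor phase; the unit plane is then the bivector part divided by the sine of that phase, and L is that plane scaled by the phase.
Concretely: cos(phase) = 0 gives phase = ±pi/2, and since phase/sin(phase) is even the sign is immaterial: L = (phase/sin(phase)) * <R>_2 = (pi/2) * <R>_2.
Answer: -pi/2*e12


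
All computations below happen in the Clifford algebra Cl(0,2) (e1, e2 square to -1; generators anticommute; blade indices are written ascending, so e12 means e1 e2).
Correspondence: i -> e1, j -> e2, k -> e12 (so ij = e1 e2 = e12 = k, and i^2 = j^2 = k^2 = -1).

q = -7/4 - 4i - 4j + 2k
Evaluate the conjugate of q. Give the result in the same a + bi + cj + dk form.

In blades: q = -7/4 - 4*e1 - 4*e2 + 2*e12.
Conjugation here is Clifford conjugation: the scalar is fixed and the grade-1 and grade-2 blades all flip sign, giving -7/4 + 4*e1 + 4*e2 - 2*e12; translating back:
Answer: -7/4 + 4i + 4j - 2k


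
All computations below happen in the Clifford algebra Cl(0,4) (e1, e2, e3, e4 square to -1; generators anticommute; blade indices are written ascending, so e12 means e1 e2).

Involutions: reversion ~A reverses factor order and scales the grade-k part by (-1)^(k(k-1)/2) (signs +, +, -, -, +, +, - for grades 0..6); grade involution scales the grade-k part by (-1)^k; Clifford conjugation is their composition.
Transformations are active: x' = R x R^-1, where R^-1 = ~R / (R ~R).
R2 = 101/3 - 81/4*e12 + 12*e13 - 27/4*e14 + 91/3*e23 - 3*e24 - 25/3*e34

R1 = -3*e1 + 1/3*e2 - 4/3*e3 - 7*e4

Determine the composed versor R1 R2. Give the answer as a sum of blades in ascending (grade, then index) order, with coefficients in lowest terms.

Distribute over the terms of R1 (each basis-blade product reordered to ascending indices, repeated generators contracted through their squares):
(-3*e1) R2 = -101*e1 - 243/4*e2 + 36*e3 - 81/4*e4 - 91*e123 + 9*e124 + 25*e134
(1/3*e2) R2 = -27/4*e1 + 101/9*e2 - 91/9*e3 + e4 - 4*e123 + 9/4*e124 - 25/9*e234
(-4/3*e3) R2 = -16*e1 - 364/9*e2 - 404/9*e3 - 100/9*e4 + 27*e123 - 9*e134 - 4*e234
(-7*e4) R2 = 189/4*e1 + 21*e2 + 175/3*e3 - 707/3*e4 + 567/4*e124 - 84*e134 - 637/3*e234
Summing the partial products and collecting blades:
Answer: -153/2*e1 - 2483/36*e2 + 118/3*e3 - 9577/36*e4 - 68*e123 + 153*e124 - 68*e134 - 1972/9*e234


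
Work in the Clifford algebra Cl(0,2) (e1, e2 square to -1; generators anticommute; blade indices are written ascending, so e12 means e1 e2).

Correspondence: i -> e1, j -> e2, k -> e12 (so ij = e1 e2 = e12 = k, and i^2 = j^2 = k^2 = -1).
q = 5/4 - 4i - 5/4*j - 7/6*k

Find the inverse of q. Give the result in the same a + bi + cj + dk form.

In blades: q = 5/4 - 4*e1 - 5/4*e2 - 7/6*e12.
With qbar = 5/4 + 4*e1 + 5/4*e2 + 7/6*e12 (scalar fixed, mapped units negated), q qbar = 1475/72 (the sum of squared coefficients), so q^-1 = qbar / (1475/72) = 18/295 + 288/1475*e1 + 18/295*e2 + 84/1475*e12; translating back:
Answer: 18/295 + 288/1475*i + 18/295*j + 84/1475*k


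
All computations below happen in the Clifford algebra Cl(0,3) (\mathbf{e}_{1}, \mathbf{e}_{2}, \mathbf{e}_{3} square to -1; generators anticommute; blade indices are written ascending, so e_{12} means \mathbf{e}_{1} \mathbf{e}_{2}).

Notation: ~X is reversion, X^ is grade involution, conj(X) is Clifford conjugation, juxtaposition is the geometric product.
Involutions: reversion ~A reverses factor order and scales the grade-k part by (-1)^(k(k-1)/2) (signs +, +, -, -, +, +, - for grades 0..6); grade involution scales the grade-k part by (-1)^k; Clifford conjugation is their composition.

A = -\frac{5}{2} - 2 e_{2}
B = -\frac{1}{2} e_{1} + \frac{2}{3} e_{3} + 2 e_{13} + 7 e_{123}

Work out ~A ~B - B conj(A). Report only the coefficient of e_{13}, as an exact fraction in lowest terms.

first term: \frac{5}{4} e_{1} - \frac{5}{3} e_{3} - e_{12} + 19 e_{13} - \frac{4}{3} e_{23} + \frac{27}{2} e_{123}
second term: \frac{5}{4} e_{1} - \frac{5}{3} e_{3} - e_{12} + 9 e_{13} - \frac{4}{3} e_{23} - \frac{43}{2} e_{123}
Answer: 10


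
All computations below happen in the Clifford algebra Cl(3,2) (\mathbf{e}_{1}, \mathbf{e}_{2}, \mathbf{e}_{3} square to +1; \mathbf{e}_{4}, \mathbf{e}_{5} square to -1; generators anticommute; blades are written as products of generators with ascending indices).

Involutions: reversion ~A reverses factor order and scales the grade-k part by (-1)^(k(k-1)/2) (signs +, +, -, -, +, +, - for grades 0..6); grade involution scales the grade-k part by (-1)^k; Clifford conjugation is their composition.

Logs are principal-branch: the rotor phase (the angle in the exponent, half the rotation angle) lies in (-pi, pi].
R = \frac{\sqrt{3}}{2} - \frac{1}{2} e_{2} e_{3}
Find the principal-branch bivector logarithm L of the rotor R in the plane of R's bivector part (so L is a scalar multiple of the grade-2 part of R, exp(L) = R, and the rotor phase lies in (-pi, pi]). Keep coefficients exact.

The scalar part of R is \frac{\sqrt{3}}{2}, and that scalar determines the rotor phase on the principal branch; recovering the unit plane as bivector-part over sine of the phase gives L = phase * plane.
Concretely: cos(phase) = \frac{\sqrt{3}}{2} gives phase = ±\frac{\pi}{6}, and since phase/sin(phase) is even the sign is immaterial: L = (phase/sin(phase)) * <R>_2 = (\frac{\pi}{3}) * <R>_2.
Answer: - \frac{\pi}{6} e_{2} e_{3}


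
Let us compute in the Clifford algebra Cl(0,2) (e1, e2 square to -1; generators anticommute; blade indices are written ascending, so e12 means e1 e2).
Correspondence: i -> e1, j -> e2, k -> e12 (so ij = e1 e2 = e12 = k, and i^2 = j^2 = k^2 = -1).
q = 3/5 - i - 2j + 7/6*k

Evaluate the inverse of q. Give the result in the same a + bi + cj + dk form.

In blades: q = 3/5 - e1 - 2*e2 + 7/6*e12.
With qbar = 3/5 + e1 + 2*e2 - 7/6*e12 (scalar fixed, mapped units negated), q qbar = 6049/900 (the sum of squared coefficients), so q^-1 = qbar / (6049/900) = 540/6049 + 900/6049*e1 + 1800/6049*e2 - 1050/6049*e12; translating back:
Answer: 540/6049 + 900/6049*i + 1800/6049*j - 1050/6049*k


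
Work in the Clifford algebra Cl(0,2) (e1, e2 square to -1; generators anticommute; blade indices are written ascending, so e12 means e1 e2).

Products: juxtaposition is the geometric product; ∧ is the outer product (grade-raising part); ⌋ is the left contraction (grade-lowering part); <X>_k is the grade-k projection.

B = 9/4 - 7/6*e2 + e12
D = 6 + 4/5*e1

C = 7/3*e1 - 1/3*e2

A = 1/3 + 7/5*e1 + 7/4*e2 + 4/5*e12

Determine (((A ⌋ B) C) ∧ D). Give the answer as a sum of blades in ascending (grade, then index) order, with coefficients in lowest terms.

step 1: 239/120 + 7/4*e1 - 161/90*e2 + 1/3*e12
step 2: -2527/540 + 571/120*e1 + 41/360*e2 + 1939/540*e12
step 3: -2527/90 + 66977/2700*e1 + 41/60*e2 + 1609/75*e12
Answer: -2527/90 + 66977/2700*e1 + 41/60*e2 + 1609/75*e12


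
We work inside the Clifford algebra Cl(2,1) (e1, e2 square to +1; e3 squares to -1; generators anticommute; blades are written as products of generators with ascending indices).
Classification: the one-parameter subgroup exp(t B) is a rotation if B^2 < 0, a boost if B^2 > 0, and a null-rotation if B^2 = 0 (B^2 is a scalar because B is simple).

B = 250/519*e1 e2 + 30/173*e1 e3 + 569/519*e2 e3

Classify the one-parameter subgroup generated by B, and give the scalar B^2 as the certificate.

B^2 term by term: the squares give (250/519)^2*(e1 e2)^2 + (30/173)^2*(e1 e3)^2 + (569/519)^2*(e2 e3)^2 = 62500/269361*(-1) + 900/29929*(+1) + 323761/269361*(+1) = 1 (each basis 2-blade squares to minus the product of its generators' squares); cross terms between blades sharing an index anticommute and cancel. So B^2 = 1.
Answer: boost, certificate B^2 = 1. No conjugation can change B^2 = 1; the sign gives the class.


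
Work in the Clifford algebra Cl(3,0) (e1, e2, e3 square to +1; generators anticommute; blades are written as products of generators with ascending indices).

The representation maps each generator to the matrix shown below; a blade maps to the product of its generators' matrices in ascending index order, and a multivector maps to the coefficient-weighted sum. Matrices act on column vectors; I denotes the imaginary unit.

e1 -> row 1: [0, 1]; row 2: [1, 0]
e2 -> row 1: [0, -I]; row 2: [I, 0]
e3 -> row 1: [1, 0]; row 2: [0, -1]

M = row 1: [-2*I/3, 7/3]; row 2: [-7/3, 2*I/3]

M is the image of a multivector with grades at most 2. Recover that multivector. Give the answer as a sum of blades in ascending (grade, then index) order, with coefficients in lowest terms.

Method: 1, rho(e1), rho(e2), rho(e3) form a trace-orthogonal basis of the 2x2 complex matrices (tr(X Y) = 2 if X = Y, else 0), so M = m0*1 + m1*rho(e1) + m2*rho(e2) + m3*rho(e3) with m0 = tr(M)/2 = 0, m1 = tr(M rho(e1))/2 = 0, m2 = tr(M rho(e2))/2 = 7*I/3, m3 = tr(M rho(e3))/2 = -2*I/3.
Multiplying table entries, the bivector images are rho(e1 e2) = I*rho(e3), rho(e1 e3) = -I*rho(e2), rho(e2 e3) = I*rho(e1); with real blade coefficients the real parts of m0..m3 are the coefficients of 1, e1, e2, e3 and the imaginary parts give the bivectors (e2 e3: Im m1, e1 e3: -Im m2, e1 e2: Im m3).
Answer: -2/3*e1 e2 - 7/3*e1 e3


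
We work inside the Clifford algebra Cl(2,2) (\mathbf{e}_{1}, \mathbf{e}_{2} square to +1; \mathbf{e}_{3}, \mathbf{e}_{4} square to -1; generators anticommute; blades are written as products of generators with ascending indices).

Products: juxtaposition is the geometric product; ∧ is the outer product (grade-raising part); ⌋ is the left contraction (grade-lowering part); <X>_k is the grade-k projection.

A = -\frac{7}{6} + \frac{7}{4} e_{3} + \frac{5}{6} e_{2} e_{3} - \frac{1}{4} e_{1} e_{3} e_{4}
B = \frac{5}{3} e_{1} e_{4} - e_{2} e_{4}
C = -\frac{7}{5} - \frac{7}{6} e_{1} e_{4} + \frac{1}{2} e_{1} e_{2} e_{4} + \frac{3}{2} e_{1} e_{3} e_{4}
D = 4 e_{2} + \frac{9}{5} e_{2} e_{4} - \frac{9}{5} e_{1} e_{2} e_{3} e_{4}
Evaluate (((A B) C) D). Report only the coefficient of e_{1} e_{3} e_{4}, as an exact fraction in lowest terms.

step 1: \frac{5}{12} e_{3} - \frac{35}{18} e_{1} e_{4} + \frac{7}{6} e_{2} e_{4} + \frac{5}{6} e_{3} e_{4} - \frac{1}{4} e_{1} e_{2} e_{3} - \frac{35}{12} e_{1} e_{3} e_{4} + \frac{7}{4} e_{2} e_{3} e_{4} + \frac{25}{18} e_{1} e_{2} e_{3} e_{4}
step 2: \frac{1435}{216} - \frac{2}{3} e_{1} + \frac{55}{18} e_{2} - \frac{3}{8} e_{3} + \frac{287}{72} e_{1} e_{2} + \frac{133}{72} e_{1} e_{3} + \frac{241}{72} e_{1} e_{4} - \frac{35}{216} e_{2} e_{3} - \frac{151}{120} e_{2} e_{4} - \frac{25}{24} e_{3} e_{4} - \frac{43}{120} e_{1} e_{2} e_{3} + \frac{329}{72} e_{1} e_{3} e_{4} - \frac{259}{120} e_{2} e_{3} e_{4} - \frac{125}{72} e_{1} e_{2} e_{3} e_{4}
step 3: \frac{5887}{450} + \frac{35693}{1800} e_{1} + \frac{37583}{1080} e_{2} + \frac{24479}{5400} e_{3} + \frac{6707}{600} e_{4} + \frac{89}{60} e_{1} e_{2} + \frac{172}{75} e_{1} e_{3} + \frac{112}{15} e_{1} e_{4} - \frac{53}{20} e_{2} e_{3} + \frac{917}{60} e_{2} e_{4} - \frac{7}{6} e_{3} e_{4} - \frac{5621}{360} e_{1} e_{2} e_{3} - \frac{1099}{72} e_{1} e_{2} e_{4} - \frac{1439}{1800} e_{1} e_{3} e_{4} - \frac{55}{24} e_{2} e_{3} e_{4} + \frac{539}{180} e_{1} e_{2} e_{3} e_{4}
Answer: -\frac{1439}{1800}


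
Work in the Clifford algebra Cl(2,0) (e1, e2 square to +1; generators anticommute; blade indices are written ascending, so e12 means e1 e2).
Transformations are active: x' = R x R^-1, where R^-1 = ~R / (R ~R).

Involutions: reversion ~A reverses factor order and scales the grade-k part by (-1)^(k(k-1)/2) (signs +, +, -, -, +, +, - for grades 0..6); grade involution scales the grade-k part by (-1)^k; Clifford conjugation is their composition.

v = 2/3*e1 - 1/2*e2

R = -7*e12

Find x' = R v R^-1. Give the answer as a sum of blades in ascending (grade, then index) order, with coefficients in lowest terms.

~R = 7*e12, and R ~R = 49, so R^-1 = ~R / (49).
R v = 7/2*e1 + 14/3*e2
Answer: -2/3*e1 + 1/2*e2


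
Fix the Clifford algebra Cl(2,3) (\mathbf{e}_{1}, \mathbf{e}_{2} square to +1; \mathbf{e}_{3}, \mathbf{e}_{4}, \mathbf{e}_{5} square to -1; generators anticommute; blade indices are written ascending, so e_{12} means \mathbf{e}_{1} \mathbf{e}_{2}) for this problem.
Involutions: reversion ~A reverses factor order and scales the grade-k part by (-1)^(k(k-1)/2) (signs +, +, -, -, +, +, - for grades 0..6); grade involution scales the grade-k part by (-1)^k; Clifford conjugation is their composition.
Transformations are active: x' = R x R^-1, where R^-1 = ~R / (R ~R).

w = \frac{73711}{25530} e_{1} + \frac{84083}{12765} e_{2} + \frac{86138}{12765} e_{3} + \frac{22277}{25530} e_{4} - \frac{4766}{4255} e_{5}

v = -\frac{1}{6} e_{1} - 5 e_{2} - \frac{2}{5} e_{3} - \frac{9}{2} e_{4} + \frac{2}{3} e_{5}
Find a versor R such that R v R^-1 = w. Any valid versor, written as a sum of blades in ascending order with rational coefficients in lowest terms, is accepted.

A norm check does it: q(v) = q(w) = \frac{313}{75}, hence R = v + w = \frac{11576}{4255} e_{1} + \frac{20258}{12765} e_{2} + \frac{81032}{12765} e_{3} - \frac{46304}{12765} e_{4} - \frac{5788}{12765} e_{5} realises the map — parallel part kept, (v - w)/2 negated, v carried to w.
Answer: \frac{11576}{4255} e_{1} + \frac{20258}{12765} e_{2} + \frac{81032}{12765} e_{3} - \frac{46304}{12765} e_{4} - \frac{5788}{12765} e_{5}


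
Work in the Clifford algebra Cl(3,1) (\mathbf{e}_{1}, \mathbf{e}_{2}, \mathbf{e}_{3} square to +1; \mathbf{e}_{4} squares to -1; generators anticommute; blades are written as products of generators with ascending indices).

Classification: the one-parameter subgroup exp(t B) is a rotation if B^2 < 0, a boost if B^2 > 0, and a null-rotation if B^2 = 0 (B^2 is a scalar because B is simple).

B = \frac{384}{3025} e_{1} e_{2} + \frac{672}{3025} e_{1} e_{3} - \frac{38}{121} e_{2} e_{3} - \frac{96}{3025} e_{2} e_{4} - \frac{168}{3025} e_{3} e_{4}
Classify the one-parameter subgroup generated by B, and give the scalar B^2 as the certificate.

B^2 term by term: the squares give (\frac{384}{3025})^2*(e_{1} e_{2})^2 + (\frac{672}{3025})^2*(e_{1} e_{3})^2 + (-\frac{38}{121})^2*(e_{2} e_{3})^2 + (-\frac{96}{3025})^2*(e_{2} e_{4})^2 + (-\frac{168}{3025})^2*(e_{3} e_{4})^2 = \frac{147456}{9150625}*(-1) + \frac{451584}{9150625}*(-1) + \frac{1444}{14641}*(-1) + \frac{9216}{9150625}*(+1) + \frac{28224}{9150625}*(+1) = -\frac{4}{25} (each basis 2-blade squares to minus the product of its generators' squares); cross terms between blades sharing an index anticommute and cancel; the commuting (index-disjoint) pairs give grade-4 terms 2*c*c'*(blade product), which cancel blade by blade — e_{1} e_{2} e_{3} e_{4}: -\frac{129024}{9150625} + \frac{129024}{9150625} = 0 — confirming B is simple. So B^2 = -\frac{4}{25}.
Answer: rotation, certificate B^2 = -\frac{4}{25}. The class reads off the invariant scalar -\frac{4}{25} directly.


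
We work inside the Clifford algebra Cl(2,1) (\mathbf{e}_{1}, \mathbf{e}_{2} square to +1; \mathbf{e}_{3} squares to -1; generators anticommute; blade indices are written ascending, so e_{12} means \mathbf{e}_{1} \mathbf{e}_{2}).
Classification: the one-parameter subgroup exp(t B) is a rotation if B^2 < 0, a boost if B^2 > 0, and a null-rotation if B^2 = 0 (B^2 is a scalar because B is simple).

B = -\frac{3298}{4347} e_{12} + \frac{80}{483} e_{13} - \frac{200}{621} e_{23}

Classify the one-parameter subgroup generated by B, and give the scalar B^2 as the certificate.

B^2 term by term: the squares give (-\frac{3298}{4347})^2*(e_{12})^2 + (\frac{80}{483})^2*(e_{13})^2 + (-\frac{200}{621})^2*(e_{23})^2 = \frac{10876804}{18896409}*(-1) + \frac{6400}{233289}*(+1) + \frac{40000}{385641}*(+1) = -\frac{4}{9} (each basis 2-blade squares to minus the product of its generators' squares); cross terms between blades sharing an index anticommute and cancel. So B^2 = -\frac{4}{9}.
Answer: rotation, certificate B^2 = -\frac{4}{9}. The invariant at work: B^2 = -\frac{4}{9} is unchanged by conjugation, hence its sign classifies the subgroup whatever basis B is written in.


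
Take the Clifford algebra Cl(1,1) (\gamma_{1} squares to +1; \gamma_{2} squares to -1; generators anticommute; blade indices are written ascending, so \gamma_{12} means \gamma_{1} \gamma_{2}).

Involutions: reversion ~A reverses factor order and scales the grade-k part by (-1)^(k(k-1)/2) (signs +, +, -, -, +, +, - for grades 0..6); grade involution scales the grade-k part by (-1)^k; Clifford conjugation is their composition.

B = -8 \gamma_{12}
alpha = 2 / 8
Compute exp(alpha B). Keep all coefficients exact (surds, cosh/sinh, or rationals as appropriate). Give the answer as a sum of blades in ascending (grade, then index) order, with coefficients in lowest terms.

B^2 = (-8)^2*(\gamma_{12})^2 = 64*(+1) = 64 (a basis 2-blade squares to minus the product of its generators' squares).
B^2 = 64 — since the square is positive, the closed form is hyperbolic: l = 8, alpha*l = 2, so exp(alpha B) = cosh(2) + (sinh(2)/8)*B = \cosh{\left(2 \right)} + (\frac{\sinh{\left(2 \right)}}{8})*B.
Answer: \cosh{\left(2 \right)} - \sinh{\left(2 \right)} \gamma_{12}


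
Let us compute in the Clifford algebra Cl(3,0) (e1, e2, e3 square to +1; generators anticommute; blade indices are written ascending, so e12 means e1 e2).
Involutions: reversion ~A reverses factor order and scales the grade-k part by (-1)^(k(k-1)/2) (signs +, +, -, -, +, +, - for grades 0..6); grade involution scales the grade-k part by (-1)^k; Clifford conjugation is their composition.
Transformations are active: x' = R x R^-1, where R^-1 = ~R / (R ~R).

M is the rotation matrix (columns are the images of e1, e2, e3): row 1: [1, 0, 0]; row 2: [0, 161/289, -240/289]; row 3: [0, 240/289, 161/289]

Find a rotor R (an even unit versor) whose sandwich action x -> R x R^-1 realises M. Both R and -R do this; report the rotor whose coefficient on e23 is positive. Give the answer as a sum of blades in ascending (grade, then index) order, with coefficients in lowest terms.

Method: write R = a + b12*e12 + b13*e13 + b23*e23 with a^2 + b12^2 + b13^2 + b23^2 = 1 (so R^-1 = ~R). Expanding the columns R e_j ~R gives tr M = 4a^2 - 1 and, from the antisymmetric part, M21 - M12 = -4a*b12, M13 - M31 = 4a*b13, M32 - M23 = -4a*b23.
Here tr M = 611/289, so a^2 = (1 + tr M)/4 = 225/289 and a = ±15/17. Taking a = 15/17: M21 - M12 = 0, M13 - M31 = 0, M32 - M23 = 480/289, giving b12 = 0, b13 = 0, b23 = -8/17, i.e. R = 15/17 - 8/17*e23.
Its e23 coefficient is negative, so report the other preimage -R.
Answer: -15/17 + 8/17*e23. Recall the cover is two-to-one: with M of trace 611/289, both preimages act alike, and the stated e23 sign chooses the sheet.


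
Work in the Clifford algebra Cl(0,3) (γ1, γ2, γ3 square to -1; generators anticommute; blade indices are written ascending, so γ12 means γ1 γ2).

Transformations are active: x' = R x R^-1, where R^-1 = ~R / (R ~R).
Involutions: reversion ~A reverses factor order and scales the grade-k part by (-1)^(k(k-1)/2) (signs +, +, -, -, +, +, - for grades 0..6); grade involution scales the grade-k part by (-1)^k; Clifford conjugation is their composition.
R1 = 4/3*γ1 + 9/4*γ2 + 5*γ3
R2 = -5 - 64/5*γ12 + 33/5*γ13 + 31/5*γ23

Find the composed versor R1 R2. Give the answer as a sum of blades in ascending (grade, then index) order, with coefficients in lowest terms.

Distribute over the terms of R1 (each basis-blade product reordered to ascending indices, repeated generators contracted through their squares):
(4/3*γ1) R2 = -20/3*γ1 + 256/15*γ2 - 44/5*γ3 + 124/15*γ123
(9/4*γ2) R2 = -144/5*γ1 - 45/4*γ2 - 279/20*γ3 - 297/20*γ123
(5*γ3) R2 = 33*γ1 + 31*γ2 - 25*γ3 - 64*γ123
Summing the partial products and collecting blades:
Answer: -37/15*γ1 + 2209/60*γ2 - 191/4*γ3 - 847/12*γ123


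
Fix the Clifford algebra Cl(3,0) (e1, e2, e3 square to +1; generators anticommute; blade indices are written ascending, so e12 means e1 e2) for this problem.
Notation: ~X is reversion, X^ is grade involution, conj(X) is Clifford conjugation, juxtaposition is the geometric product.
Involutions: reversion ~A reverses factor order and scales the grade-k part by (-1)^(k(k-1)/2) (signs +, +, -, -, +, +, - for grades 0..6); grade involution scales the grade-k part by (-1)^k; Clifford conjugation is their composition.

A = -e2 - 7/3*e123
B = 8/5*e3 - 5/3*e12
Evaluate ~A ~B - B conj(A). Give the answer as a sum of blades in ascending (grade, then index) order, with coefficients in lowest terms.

first term: 5/3*e1 - 35/9*e3 + 56/15*e12 - 8/5*e23
second term: -5/3*e1 - 35/9*e3 - 56/15*e12 - 8/5*e23
Answer: 10/3*e1 + 112/15*e12


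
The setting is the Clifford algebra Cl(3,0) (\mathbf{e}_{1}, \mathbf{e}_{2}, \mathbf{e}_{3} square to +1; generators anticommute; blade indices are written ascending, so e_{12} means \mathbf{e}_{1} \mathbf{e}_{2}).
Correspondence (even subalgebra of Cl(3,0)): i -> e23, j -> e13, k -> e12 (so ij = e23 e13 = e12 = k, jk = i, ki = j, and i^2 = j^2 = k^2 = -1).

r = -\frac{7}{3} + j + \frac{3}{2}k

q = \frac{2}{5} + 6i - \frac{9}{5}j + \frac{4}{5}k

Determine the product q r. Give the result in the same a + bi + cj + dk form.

In blades: q = \frac{2}{5} + \frac{4}{5} e_{12} - \frac{9}{5} e_{13} + 6 e_{23}, r = -\frac{7}{3} + \frac{3}{2} e_{12} + e_{13}.
Distribute q over r term by term (generator squares from the signature, products reordered to ascending indices): (\frac{2}{5})*r = -\frac{14}{15} + \frac{3}{5} e_{12} + \frac{2}{5} e_{13}; (\frac{4}{5} e_{12})*r = -\frac{6}{5} - \frac{28}{15} e_{12} - \frac{4}{5} e_{23}; (-\frac{9}{5} e_{13})*r = \frac{9}{5} + \frac{21}{5} e_{13} - \frac{27}{10} e_{23}; (6 e_{23})*r = 6 e_{12} - 9 e_{13} - 14 e_{23}.
Sum: -\frac{1}{3} + \frac{71}{15} e_{12} - \frac{22}{5} e_{13} - \frac{35}{2} e_{23}; translating back through the correspondence:
Answer: -\frac{1}{3} - \frac{35}{2}i - \frac{22}{5}j + \frac{71}{15}k
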